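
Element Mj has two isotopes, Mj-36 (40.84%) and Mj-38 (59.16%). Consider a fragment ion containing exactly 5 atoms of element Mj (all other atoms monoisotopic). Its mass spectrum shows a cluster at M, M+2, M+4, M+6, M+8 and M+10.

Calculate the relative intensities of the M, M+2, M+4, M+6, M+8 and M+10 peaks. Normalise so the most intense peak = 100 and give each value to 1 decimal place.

Expanding (0.4084 + 0.5916)^5:
P(M) = 0.4084^5 = 0.011361
P(M+2) = 5 × 0.4084^4 × 0.5916^1 = 0.082289
P(M+4) = 10 × 0.4084^3 × 0.5916^2 = 0.238404
P(M+6) = 10 × 0.4084^2 × 0.5916^3 = 0.345347
P(M+8) = 5 × 0.4084^1 × 0.5916^4 = 0.250132
P(M+10) = 0.5916^5 = 0.072467
The M+6 peak is largest (0.345347); scaling to 100 gives 3.3 : 23.8 : 69.0 : 100.0 : 72.4 : 21.0.

3.3 : 23.8 : 69.0 : 100.0 : 72.4 : 21.0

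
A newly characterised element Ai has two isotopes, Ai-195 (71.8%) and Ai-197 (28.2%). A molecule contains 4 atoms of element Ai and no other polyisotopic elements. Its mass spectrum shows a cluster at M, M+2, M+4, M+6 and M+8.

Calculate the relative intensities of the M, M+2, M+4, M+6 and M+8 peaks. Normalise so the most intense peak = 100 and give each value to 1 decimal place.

63.7 : 100.0 : 58.9 : 15.4 : 1.5

Expanding (0.718 + 0.282)^4:
P(M) = 0.718^4 = 0.265765
P(M+2) = 4 × 0.718^3 × 0.282^1 = 0.417525
P(M+4) = 6 × 0.718^2 × 0.282^2 = 0.245979
P(M+6) = 4 × 0.718^1 × 0.282^3 = 0.064407
P(M+8) = 0.282^4 = 0.006324
The M+2 peak is largest (0.417525); scaling to 100 gives 63.7 : 100.0 : 58.9 : 15.4 : 1.5.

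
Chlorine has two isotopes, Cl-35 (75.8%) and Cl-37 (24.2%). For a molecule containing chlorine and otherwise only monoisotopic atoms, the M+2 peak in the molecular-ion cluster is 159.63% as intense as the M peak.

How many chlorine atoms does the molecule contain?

5

With n Cl atoms, P(M+2)/P(M) = C(n,1)·p^(n−1)q / p^n = n·q/p = n · 0.242/0.758.
n = 1.5963 × 0.758/0.242 = 5.00 ≈ 5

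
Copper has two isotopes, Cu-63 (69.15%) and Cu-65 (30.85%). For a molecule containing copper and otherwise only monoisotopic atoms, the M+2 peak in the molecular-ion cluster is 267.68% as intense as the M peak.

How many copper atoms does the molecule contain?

The M+2/M ratio from n Cu atoms is n · q/p = n · 0.3085/0.6915.
n = 2.6768 × 0.6915/0.3085 = 6.00 ≈ 6

6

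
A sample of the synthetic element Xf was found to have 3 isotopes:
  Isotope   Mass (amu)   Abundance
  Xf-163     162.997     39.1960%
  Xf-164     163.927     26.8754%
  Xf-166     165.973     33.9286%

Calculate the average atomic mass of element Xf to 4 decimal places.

Weight each isotope mass by its fractional abundance: 0.391960 × 162.997 + 0.268754 × 163.927 + 0.339286 × 165.973
= 63.88830 + 44.05604 + 56.31232 = 164.25666 amu

164.2567 amu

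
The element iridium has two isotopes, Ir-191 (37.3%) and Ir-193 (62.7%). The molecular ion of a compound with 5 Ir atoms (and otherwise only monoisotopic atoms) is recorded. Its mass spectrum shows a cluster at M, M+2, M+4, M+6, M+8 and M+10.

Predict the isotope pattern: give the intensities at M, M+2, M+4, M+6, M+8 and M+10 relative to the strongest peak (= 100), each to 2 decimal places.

2.11 : 17.70 : 59.49 : 100.00 : 84.05 : 28.26

The 5 Ir atoms are independent, so intensities follow the terms of (0.373 + 0.627)^5.
P(M) = 0.373^5 = 0.007220
P(M+2) = 5 × 0.373^4 × 0.627^1 = 0.060684
P(M+4) = 10 × 0.373^3 × 0.627^2 = 0.204015
P(M+6) = 10 × 0.373^2 × 0.627^3 = 0.342942
P(M+8) = 5 × 0.373^1 × 0.627^4 = 0.288237
P(M+10) = 0.627^5 = 0.096903
The M+6 peak is largest (0.342942); scaling to 100 gives 2.11 : 17.70 : 59.49 : 100.00 : 84.05 : 28.26.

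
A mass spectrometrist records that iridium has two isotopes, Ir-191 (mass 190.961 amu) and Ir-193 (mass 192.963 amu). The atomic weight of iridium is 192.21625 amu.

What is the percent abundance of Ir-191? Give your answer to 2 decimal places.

37.30%

Writing the weighted mean with unknown fraction x of Ir-191:
190.961·x + 192.963·(1 − x) = 192.21625
(190.961 − 192.963)·x = 192.21625 − 192.963
x = -0.74675 / -2.002 = 0.37300 → 37.30% Ir-191, 62.70% Ir-193.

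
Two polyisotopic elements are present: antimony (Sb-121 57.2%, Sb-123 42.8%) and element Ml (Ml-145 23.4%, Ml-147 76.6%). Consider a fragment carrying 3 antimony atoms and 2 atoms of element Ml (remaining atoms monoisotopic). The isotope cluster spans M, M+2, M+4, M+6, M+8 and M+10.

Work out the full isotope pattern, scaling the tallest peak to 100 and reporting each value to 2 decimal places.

Antimony pattern (n=3): 0.18714925 : 0.42010426 : 0.31434374 : 0.07840275
Element Ml pattern (n=2): 0.054756 : 0.358488 : 0.586756
Convolve the two distributions (both contribute in 2-u steps):
  M: 0.18714925×0.054756 = 0.010248
  M+2: 0.18714925×0.358488 + 0.42010426×0.054756 = 0.090094
  M+4: 0.18714925×0.586756 + 0.42010426×0.358488 + 0.31434374×0.054756 = 0.277625
  M+6: 0.42010426×0.586756 + 0.31434374×0.358488 + 0.07840275×0.054756 = 0.363480
  M+8: 0.31434374×0.586756 + 0.07840275×0.358488 = 0.212550
  M+10: 0.07840275×0.586756 = 0.046003
Scale to base peak (0.363480) = 100: 2.82 : 24.79 : 76.38 : 100.00 : 58.48 : 12.66

2.82 : 24.79 : 76.38 : 100.00 : 58.48 : 12.66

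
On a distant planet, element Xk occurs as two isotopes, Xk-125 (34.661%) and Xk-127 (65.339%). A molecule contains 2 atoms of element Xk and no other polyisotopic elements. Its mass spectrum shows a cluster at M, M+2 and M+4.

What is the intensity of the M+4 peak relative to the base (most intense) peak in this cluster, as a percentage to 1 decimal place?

94.3%

(0.34661 + 0.65339)^2 gives M 0.1201, M+2 0.4529, M+4 0.4269; the largest is M+2.
P(M+2) = C(2,1) × 0.34661^1 × 0.65339^1 = 2 × 0.34661 × 0.65339 = 0.452943 (base)
P(M+4) = C(2,2) × 0.34661^0 × 0.65339^2 = 1 × 1.0000 × 0.42691849 = 0.426918
Relative intensity = 0.426918 / 0.452943 × 100 = 94.3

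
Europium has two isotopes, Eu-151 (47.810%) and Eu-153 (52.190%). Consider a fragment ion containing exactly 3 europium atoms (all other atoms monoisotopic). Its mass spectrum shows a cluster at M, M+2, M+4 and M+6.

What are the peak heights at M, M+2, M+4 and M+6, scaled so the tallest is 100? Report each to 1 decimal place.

Expanding (0.47810 + 0.52190)^3:
P(M) = 0.47810^3 = 0.109284
P(M+2) = 3 × 0.47810^2 × 0.52190^1 = 0.357887
P(M+4) = 3 × 0.47810^1 × 0.52190^2 = 0.390674
P(M+6) = 0.52190^3 = 0.142155
The M+4 peak is largest (0.390674); scaling to 100 gives 28.0 : 91.6 : 100.0 : 36.4.

28.0 : 91.6 : 100.0 : 36.4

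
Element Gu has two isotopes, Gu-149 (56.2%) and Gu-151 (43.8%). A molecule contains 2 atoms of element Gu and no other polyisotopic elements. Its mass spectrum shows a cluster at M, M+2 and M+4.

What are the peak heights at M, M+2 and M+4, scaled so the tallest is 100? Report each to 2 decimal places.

64.16 : 100.00 : 38.97

Each Gu atom is independently Gu-149 (p = 0.562) or Gu-151 (q = 0.438); the cluster is the binomial expansion (p + q)^2.
P(M) = 0.562^2 = 0.315844
P(M+2) = 2 × 0.562^1 × 0.438^1 = 0.492312
P(M+4) = 0.438^2 = 0.191844
The M+2 peak is largest (0.492312); scaling to 100 gives 64.16 : 100.00 : 38.97.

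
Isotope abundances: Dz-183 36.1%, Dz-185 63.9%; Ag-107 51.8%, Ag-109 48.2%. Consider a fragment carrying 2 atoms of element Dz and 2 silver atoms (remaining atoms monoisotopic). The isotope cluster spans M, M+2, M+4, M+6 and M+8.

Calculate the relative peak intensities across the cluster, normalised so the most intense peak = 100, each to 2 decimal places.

Element Dz pattern (n=2): 0.130321 : 0.461358 : 0.408321
Silver pattern (n=2): 0.268324 : 0.499352 : 0.232324
Convolve the two distributions (both contribute in 2-u steps):
  M: 0.130321×0.268324 = 0.034968
  M+2: 0.130321×0.499352 + 0.461358×0.268324 = 0.188869
  M+4: 0.130321×0.232324 + 0.461358×0.499352 + 0.408321×0.268324 = 0.370219
  M+6: 0.461358×0.232324 + 0.408321×0.499352 = 0.311080
  M+8: 0.408321×0.232324 = 0.094863
Scale to base peak (0.370219) = 100: 9.45 : 51.02 : 100.00 : 84.03 : 25.62

9.45 : 51.02 : 100.00 : 84.03 : 25.62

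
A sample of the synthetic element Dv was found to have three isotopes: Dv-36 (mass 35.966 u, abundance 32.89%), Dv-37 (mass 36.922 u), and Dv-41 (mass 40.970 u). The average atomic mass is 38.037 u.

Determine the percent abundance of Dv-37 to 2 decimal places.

31.80%

The remaining 67.11% is split between Dv-37 (fraction x) and Dv-41 (fraction 0.6711 − x).
Substituting: 36.922x + 40.970(0.6711 − x) = 26.2077826
(36.922 − 40.970)x = -1.2871844  ⇒  x = 0.31798, y = 0.35312
Dv-37: 31.80%, Dv-41: 35.31%.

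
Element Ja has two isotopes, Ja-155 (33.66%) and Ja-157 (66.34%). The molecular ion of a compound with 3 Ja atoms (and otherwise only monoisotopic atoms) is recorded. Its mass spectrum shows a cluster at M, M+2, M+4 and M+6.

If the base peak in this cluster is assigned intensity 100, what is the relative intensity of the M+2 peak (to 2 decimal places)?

50.74

Binomial terms of (0.3366 + 0.6634)^3: M 0.0381, M+2 0.2255, M+4 0.4444, M+6 0.2920 → M+4 is the base peak.
P(M+4) = C(3,2) × 0.3366^1 × 0.6634^2 = 3 × 0.3366 × 0.44009956 = 0.444413 (base)
P(M+2) = C(3,1) × 0.3366^2 × 0.6634^1 = 3 × 0.11329956 × 0.6634 = 0.225489
Relative intensity = 0.225489 / 0.444413 × 100 = 50.74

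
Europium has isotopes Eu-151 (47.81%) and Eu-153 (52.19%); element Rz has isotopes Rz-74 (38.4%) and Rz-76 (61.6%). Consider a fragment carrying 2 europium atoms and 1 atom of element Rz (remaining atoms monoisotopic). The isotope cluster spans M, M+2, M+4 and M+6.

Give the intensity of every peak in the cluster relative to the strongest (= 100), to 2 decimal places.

Europium pattern (n=2): 0.22857961 : 0.49904078 : 0.27237961
Element Rz pattern (n=1): 0.3840 : 0.6160
Convolve the two distributions (both contribute in 2-u steps):
  M: 0.22857961×0.3840 = 0.087775
  M+2: 0.22857961×0.6160 + 0.49904078×0.3840 = 0.332437
  M+4: 0.49904078×0.6160 + 0.27237961×0.3840 = 0.412003
  M+6: 0.27237961×0.6160 = 0.167786
Scale to base peak (0.412003) = 100: 21.30 : 80.69 : 100.00 : 40.72

21.30 : 80.69 : 100.00 : 40.72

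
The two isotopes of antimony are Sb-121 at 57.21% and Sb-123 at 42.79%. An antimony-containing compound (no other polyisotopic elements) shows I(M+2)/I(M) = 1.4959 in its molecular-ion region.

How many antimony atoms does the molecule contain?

The M+2/M ratio from n Sb atoms is n · q/p = n · 0.4279/0.5721.
n = 1.4959 × 0.5721/0.4279 = 2.00 ≈ 2

2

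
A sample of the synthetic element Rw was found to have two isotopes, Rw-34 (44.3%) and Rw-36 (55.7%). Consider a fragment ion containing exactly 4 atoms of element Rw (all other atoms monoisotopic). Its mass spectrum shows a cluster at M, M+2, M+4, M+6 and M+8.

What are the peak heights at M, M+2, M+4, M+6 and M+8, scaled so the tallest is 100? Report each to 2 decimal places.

Expanding (0.443 + 0.557)^4:
P(M) = 0.443^4 = 0.038514
P(M+2) = 4 × 0.443^3 × 0.557^1 = 0.193699
P(M+4) = 6 × 0.443^2 × 0.557^2 = 0.365316
P(M+6) = 4 × 0.443^1 × 0.557^3 = 0.306217
P(M+8) = 0.557^4 = 0.096254
The M+4 peak is largest (0.365316); scaling to 100 gives 10.54 : 53.02 : 100.00 : 83.82 : 26.35.

10.54 : 53.02 : 100.00 : 83.82 : 26.35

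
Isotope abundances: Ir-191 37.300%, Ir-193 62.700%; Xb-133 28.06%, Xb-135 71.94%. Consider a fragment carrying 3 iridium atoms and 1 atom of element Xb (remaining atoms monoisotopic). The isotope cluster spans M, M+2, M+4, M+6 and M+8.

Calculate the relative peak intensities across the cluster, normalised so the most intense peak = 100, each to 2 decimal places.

3.78 : 28.72 : 80.83 : 100.00 : 45.98

Iridium pattern (n=3): 0.05189512 : 0.26170165 : 0.43991135 : 0.24649188
Element Xb pattern (n=1): 0.2806 : 0.7194
Convolve the two distributions (both contribute in 2-u steps):
  M: 0.05189512×0.2806 = 0.014562
  M+2: 0.05189512×0.7194 + 0.26170165×0.2806 = 0.110767
  M+4: 0.26170165×0.7194 + 0.43991135×0.2806 = 0.311707
  M+6: 0.43991135×0.7194 + 0.24649188×0.2806 = 0.385638
  M+8: 0.24649188×0.7194 = 0.177326
Scale to base peak (0.385638) = 100: 3.78 : 28.72 : 80.83 : 100.00 : 45.98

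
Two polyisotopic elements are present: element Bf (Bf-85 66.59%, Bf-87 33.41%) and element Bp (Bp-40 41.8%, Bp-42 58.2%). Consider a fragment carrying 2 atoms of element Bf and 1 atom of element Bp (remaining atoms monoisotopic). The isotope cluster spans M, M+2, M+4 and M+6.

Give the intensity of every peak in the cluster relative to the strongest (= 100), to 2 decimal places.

41.74 : 100.00 : 68.82 : 14.63

Element Bf pattern (n=2): 0.44342281 : 0.44495438 : 0.11162281
Element Bp pattern (n=1): 0.4180 : 0.5820
Convolve the two distributions (both contribute in 2-u steps):
  M: 0.44342281×0.4180 = 0.185351
  M+2: 0.44342281×0.5820 + 0.44495438×0.4180 = 0.444063
  M+4: 0.44495438×0.5820 + 0.11162281×0.4180 = 0.305622
  M+6: 0.11162281×0.5820 = 0.064964
Scale to base peak (0.444063) = 100: 41.74 : 100.00 : 68.82 : 14.63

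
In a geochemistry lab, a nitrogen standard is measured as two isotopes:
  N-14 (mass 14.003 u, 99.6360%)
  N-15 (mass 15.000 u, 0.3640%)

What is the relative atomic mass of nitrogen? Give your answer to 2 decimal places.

Weight each isotope mass by its fractional abundance: 0.996360 × 14.003 + 0.003640 × 15.000
= 13.9520 + 0.0546 = 14.0066 u

14.01 u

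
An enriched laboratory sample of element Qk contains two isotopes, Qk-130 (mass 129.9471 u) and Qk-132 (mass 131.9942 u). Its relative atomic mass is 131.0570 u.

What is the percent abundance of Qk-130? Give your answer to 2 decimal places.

Let x be the fractional abundance of Qk-130; then Qk-132 has abundance 1 − x.
129.9471·x + 131.9942·(1 − x) = 131.0570
(129.9471 − 131.9942)·x = 131.0570 − 131.9942
x = -0.9372 / -2.0471 = 0.45782 → 45.78% Qk-130, 54.22% Qk-132.

45.78%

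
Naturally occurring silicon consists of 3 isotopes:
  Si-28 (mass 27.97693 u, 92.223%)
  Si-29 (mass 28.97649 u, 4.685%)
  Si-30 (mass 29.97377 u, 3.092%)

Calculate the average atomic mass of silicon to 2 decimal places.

Average mass = Σ (abundance × isotope mass) = 0.92223 × 27.97693 + 0.04685 × 28.97649 + 0.03092 × 29.97377
= 25.801164 + 1.357549 + 0.926789 = 28.085502 u

28.09 u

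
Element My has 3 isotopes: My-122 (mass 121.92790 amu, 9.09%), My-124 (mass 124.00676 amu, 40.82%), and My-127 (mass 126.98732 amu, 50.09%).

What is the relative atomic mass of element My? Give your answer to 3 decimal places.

125.311 amu

Weight each isotope mass by its fractional abundance: 0.0909 × 121.92790 + 0.4082 × 124.00676 + 0.5009 × 126.98732
= 11.083246 + 50.619559 + 63.607949 = 125.310754 amu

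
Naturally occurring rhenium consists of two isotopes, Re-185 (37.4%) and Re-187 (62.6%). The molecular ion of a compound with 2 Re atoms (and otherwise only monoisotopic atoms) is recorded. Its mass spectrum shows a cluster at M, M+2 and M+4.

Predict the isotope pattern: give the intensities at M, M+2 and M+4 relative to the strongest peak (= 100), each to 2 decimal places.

29.87 : 100.00 : 83.69

The 2 Re atoms are independent, so intensities follow the terms of (0.374 + 0.626)^2.
P(M) = 0.374^2 = 0.139876
P(M+2) = 2 × 0.374^1 × 0.626^1 = 0.468248
P(M+4) = 0.626^2 = 0.391876
The M+2 peak is largest (0.468248); scaling to 100 gives 29.87 : 100.00 : 83.69.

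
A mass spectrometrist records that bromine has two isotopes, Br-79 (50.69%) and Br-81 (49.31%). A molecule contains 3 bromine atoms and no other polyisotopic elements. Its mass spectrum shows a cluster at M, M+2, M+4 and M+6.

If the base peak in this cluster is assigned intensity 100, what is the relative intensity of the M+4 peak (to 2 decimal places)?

97.28

Term probabilities: M 0.1302, M+2 0.3801, M+4 0.3698, M+6 0.1199. Base peak = M+2.
P(M+2) = C(3,1) × 0.5069^2 × 0.4931^1 = 3 × 0.25694761 × 0.4931 = 0.380103 (base)
P(M+4) = C(3,2) × 0.5069^1 × 0.4931^2 = 3 × 0.5069 × 0.24314761 = 0.369755
Relative intensity = 0.369755 / 0.380103 × 100 = 97.28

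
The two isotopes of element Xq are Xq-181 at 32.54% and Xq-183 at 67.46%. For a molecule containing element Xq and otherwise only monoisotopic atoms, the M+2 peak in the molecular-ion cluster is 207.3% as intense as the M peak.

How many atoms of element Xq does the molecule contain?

1

The M+2/M ratio from n Xq atoms is n · q/p = n · 0.6746/0.3254.
n = 2.073 × 0.3254/0.6746 = 1.00 ≈ 1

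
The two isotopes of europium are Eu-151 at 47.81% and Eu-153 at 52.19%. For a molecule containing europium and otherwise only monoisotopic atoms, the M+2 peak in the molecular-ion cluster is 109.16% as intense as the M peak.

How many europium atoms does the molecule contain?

1

For n independent Eu atoms, I(M+2)/I(M) = n · (abundance Eu-153) / (abundance Eu-151) = n · 0.5219/0.4781.
n = 1.0916 × 0.4781/0.5219 = 1.00 ≈ 1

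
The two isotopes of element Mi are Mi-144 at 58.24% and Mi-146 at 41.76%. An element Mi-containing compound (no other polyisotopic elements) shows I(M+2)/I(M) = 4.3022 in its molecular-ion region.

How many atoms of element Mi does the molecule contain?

6

With n Mi atoms, P(M+2)/P(M) = C(n,1)·p^(n−1)q / p^n = n·q/p = n · 0.4176/0.5824.
n = 4.3022 × 0.5824/0.4176 = 6.00 ≈ 6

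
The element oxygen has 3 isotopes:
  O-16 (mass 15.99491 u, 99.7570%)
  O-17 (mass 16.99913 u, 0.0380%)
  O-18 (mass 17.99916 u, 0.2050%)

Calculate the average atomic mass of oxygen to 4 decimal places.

15.9994 u

Average mass = Σ (abundance × isotope mass) = 0.997570 × 15.99491 + 0.000380 × 16.99913 + 0.002050 × 17.99916
= 15.956042 + 0.006460 + 0.036898 = 15.999400 u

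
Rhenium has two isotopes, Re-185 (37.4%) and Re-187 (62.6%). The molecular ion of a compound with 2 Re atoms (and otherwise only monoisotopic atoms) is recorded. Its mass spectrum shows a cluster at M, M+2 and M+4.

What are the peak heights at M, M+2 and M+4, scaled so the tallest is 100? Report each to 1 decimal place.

29.9 : 100.0 : 83.7

Expanding (0.374 + 0.626)^2:
P(M) = 0.374^2 = 0.139876
P(M+2) = 2 × 0.374^1 × 0.626^1 = 0.468248
P(M+4) = 0.626^2 = 0.391876
The M+2 peak is largest (0.468248); scaling to 100 gives 29.9 : 100.0 : 83.7.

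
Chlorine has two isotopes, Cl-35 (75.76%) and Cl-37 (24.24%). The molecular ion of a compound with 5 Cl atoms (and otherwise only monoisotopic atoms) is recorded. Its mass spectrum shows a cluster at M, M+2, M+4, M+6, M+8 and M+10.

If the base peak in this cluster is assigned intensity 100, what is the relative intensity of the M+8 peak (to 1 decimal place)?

3.3

Term probabilities: M 0.2496, M+2 0.3993, M+4 0.2555, M+6 0.0817, M+8 0.0131, M+10 0.0008. Base peak = M+2.
P(M+2) = C(5,1) × 0.7576^4 × 0.2424^1 = 5 × 0.32942751 × 0.2424 = 0.399266 (base)
P(M+8) = C(5,4) × 0.7576^1 × 0.2424^4 = 5 × 0.7576 × 0.00345247 = 0.013078
Relative intensity = 0.013078 / 0.399266 × 100 = 3.3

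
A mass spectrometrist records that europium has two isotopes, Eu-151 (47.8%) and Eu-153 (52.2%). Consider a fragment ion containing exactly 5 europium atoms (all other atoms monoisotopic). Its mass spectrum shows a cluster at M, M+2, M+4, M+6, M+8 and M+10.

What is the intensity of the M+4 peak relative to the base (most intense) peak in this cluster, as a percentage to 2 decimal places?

91.57%

Binomial terms of (0.478 + 0.522)^5: M 0.0250, M+2 0.1363, M+4 0.2976, M+6 0.3250, M+8 0.1775, M+10 0.0388 → M+6 is the base peak.
P(M+6) = C(5,3) × 0.478^2 × 0.522^3 = 10 × 0.228484 × 0.14223665 = 0.324988 (base)
P(M+4) = C(5,2) × 0.478^3 × 0.522^2 = 10 × 0.10921535 × 0.272484 = 0.297594
Relative intensity = 0.297594 / 0.324988 × 100 = 91.57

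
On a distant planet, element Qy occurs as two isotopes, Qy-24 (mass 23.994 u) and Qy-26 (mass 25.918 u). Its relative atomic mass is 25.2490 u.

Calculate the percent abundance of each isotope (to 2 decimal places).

Qy-24: 34.77%, Qy-26: 65.23%

With x = fraction of Qy-24 (so Qy-26 is 1 − x):
23.994·x + 25.918·(1 − x) = 25.2490
(23.994 − 25.918)·x = 25.2490 − 25.918
x = -0.6690 / -1.924 = 0.34771 → 34.77% Qy-24, 65.23% Qy-26.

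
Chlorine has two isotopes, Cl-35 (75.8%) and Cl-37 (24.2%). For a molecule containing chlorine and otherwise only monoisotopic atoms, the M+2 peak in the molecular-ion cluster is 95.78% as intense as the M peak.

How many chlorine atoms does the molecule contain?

For n independent Cl atoms, I(M+2)/I(M) = n · (abundance Cl-37) / (abundance Cl-35) = n · 0.242/0.758.
n = 0.9578 × 0.758/0.242 = 3.00 ≈ 3

3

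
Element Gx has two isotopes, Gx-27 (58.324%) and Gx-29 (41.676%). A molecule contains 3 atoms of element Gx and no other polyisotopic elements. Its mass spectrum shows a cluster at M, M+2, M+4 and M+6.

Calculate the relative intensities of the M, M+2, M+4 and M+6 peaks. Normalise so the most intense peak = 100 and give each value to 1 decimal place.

46.6 : 100.0 : 71.5 : 17.0

Each Gx atom is independently Gx-27 (p = 0.58324) or Gx-29 (q = 0.41676); the cluster is the binomial expansion (p + q)^3.
P(M) = 0.58324^3 = 0.198400
P(M+2) = 3 × 0.58324^2 × 0.41676^1 = 0.425306
P(M+4) = 3 × 0.58324^1 × 0.41676^2 = 0.303907
P(M+6) = 0.41676^3 = 0.072387
The M+2 peak is largest (0.425306); scaling to 100 gives 46.6 : 100.0 : 71.5 : 17.0.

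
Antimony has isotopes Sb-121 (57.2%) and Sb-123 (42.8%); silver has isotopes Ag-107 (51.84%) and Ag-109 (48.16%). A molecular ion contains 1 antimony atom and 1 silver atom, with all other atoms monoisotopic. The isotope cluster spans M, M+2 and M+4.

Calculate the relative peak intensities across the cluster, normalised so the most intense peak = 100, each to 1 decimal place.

59.6 : 100.0 : 41.4

Antimony pattern (n=1): 0.5720 : 0.4280
Silver pattern (n=1): 0.5184 : 0.4816
Convolve the two distributions (both contribute in 2-u steps):
  M: 0.5720×0.5184 = 0.296525
  M+2: 0.5720×0.4816 + 0.4280×0.5184 = 0.497350
  M+4: 0.4280×0.4816 = 0.206125
Scale to base peak (0.497350) = 100: 59.6 : 100.0 : 41.4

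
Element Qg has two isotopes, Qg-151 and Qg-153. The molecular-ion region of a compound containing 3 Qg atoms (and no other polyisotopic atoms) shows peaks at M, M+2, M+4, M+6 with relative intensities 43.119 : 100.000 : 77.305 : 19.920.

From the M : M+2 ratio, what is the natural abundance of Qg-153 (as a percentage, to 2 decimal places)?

If p is the fraction of Qg that is Qg-151, then I(M+2)/I(M) = [C(3,1)·p^2·(1−p)] / p^3 = 3·(1−p)/p = 100.000/43.119 = 2.3192
(1−p)/p = 2.3192/3 = 0.7731  ⇒  p = 1/(1 + 0.7731) = 0.5640
Qg-151: 56.40%, Qg-153: 43.60%.

43.60%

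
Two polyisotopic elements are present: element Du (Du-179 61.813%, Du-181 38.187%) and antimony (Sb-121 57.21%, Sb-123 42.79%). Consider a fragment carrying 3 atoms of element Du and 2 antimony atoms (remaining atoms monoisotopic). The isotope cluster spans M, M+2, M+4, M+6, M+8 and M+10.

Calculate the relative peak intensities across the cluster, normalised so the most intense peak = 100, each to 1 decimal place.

Element Du pattern (n=3): 0.23617801 : 0.43772005 : 0.27041586 : 0.05568608
Antimony pattern (n=2): 0.32729841 : 0.48960318 : 0.18309841
Convolve the two distributions (both contribute in 2-u steps):
  M: 0.23617801×0.32729841 = 0.077301
  M+2: 0.23617801×0.48960318 + 0.43772005×0.32729841 = 0.258899
  M+4: 0.23617801×0.18309841 + 0.43772005×0.48960318 + 0.27041586×0.32729841 = 0.346060
  M+6: 0.43772005×0.18309841 + 0.27041586×0.48960318 + 0.05568608×0.32729841 = 0.230768
  M+8: 0.27041586×0.18309841 + 0.05568608×0.48960318 = 0.076777
  M+10: 0.05568608×0.18309841 = 0.010196
Scale to base peak (0.346060) = 100: 22.3 : 74.8 : 100.0 : 66.7 : 22.2 : 2.9

22.3 : 74.8 : 100.0 : 66.7 : 22.2 : 2.9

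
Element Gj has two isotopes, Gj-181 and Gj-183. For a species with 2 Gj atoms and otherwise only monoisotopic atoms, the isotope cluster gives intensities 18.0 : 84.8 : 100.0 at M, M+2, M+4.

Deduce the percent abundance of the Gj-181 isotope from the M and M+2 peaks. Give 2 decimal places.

If p is the fraction of Gj that is Gj-181, then I(M+2)/I(M) = [C(2,1)·p^1·(1−p)] / p^2 = 2·(1−p)/p = 84.8/18.0 = 4.7111
(1−p)/p = 4.7111/2 = 2.3556  ⇒  p = 1/(1 + 2.3556) = 0.2980
Gj-181: 29.80%, Gj-183: 70.20%.

29.80%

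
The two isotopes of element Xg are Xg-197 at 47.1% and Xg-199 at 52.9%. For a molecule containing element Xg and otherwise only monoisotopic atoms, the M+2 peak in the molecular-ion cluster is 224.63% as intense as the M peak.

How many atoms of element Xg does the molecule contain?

2

The M+2/M ratio from n Xg atoms is n · q/p = n · 0.529/0.471.
n = 2.2463 × 0.471/0.529 = 2.00 ≈ 2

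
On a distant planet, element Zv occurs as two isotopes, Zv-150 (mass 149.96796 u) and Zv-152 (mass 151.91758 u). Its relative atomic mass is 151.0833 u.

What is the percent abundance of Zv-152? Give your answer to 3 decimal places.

57.208%

Writing the weighted mean with unknown fraction x of Zv-150:
149.96796·x + 151.91758·(1 − x) = 151.0833
(149.96796 − 151.91758)·x = 151.0833 − 151.91758
x = -0.83428 / -1.94962 = 0.42792 → 42.792% Zv-150, 57.208% Zv-152.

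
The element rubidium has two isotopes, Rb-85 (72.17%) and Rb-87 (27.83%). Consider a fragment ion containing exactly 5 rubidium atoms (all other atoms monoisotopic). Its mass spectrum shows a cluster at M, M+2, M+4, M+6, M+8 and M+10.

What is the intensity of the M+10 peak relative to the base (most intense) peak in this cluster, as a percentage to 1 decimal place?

0.4%

Term probabilities: M 0.1958, M+2 0.3775, M+4 0.2911, M+6 0.1123, M+8 0.0216, M+10 0.0017. Base peak = M+2.
P(M+2) = C(5,1) × 0.7217^4 × 0.2783^1 = 5 × 0.27128565 × 0.2783 = 0.377494 (base)
P(M+10) = C(5,5) × 0.7217^0 × 0.2783^5 = 1 × 1.0000 × 0.00166942 = 0.001669
Relative intensity = 0.001669 / 0.377494 × 100 = 0.4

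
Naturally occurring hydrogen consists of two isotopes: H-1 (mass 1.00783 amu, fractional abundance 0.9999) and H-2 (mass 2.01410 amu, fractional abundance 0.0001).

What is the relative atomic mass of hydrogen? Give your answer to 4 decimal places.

1.0079 amu

Weight each isotope mass by its fractional abundance: 0.9999 × 1.00783 + 0.0001 × 2.01410
= 1.007729 + 0.000201 = 1.007930 amu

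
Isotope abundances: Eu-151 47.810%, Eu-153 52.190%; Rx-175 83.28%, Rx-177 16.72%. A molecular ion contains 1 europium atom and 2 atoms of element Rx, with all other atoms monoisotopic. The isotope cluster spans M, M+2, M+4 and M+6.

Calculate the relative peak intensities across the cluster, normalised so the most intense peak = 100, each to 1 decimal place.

67.0 : 100.0 : 32.1 : 2.9

Europium pattern (n=1): 0.4781 : 0.5219
Element Rx pattern (n=2): 0.69355584 : 0.27848832 : 0.02795584
Convolve the two distributions (both contribute in 2-u steps):
  M: 0.4781×0.69355584 = 0.331589
  M+2: 0.4781×0.27848832 + 0.5219×0.69355584 = 0.495112
  M+4: 0.4781×0.02795584 + 0.5219×0.27848832 = 0.158709
  M+6: 0.5219×0.02795584 = 0.014590
Scale to base peak (0.495112) = 100: 67.0 : 100.0 : 32.1 : 2.9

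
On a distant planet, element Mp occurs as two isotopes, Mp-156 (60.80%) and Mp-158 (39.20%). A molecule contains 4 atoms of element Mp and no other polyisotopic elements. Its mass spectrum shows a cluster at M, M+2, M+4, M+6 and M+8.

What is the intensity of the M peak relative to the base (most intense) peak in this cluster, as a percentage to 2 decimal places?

38.78%

Term probabilities: M 0.1367, M+2 0.3524, M+4 0.3408, M+6 0.1465, M+8 0.0236. Base peak = M+2.
P(M+2) = C(4,1) × 0.6080^3 × 0.3920^1 = 4 × 0.22475571 × 0.3920 = 0.352417 (base)
P(M) = C(4,0) × 0.6080^4 × 0.3920^0 = 1 × 0.13665147 × 1.0000 = 0.136651
Relative intensity = 0.136651 / 0.352417 × 100 = 38.78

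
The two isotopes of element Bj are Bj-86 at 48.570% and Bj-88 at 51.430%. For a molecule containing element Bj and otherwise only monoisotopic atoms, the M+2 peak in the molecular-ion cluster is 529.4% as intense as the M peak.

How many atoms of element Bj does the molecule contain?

5

The M+2/M ratio from n Bj atoms is n · q/p = n · 0.51430/0.48570.
n = 5.294 × 0.48570/0.51430 = 5.00 ≈ 5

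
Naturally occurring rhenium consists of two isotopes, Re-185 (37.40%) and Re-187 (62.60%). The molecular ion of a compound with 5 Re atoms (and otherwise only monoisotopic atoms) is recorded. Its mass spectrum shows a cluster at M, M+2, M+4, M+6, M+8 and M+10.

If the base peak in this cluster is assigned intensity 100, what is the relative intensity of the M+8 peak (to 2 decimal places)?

83.69

Term probabilities: M 0.0073, M+2 0.0612, M+4 0.2050, M+6 0.3431, M+8 0.2872, M+10 0.0961. Base peak = M+6.
P(M+6) = C(5,3) × 0.3740^2 × 0.6260^3 = 10 × 0.139876 × 0.24531438 = 0.343136 (base)
P(M+8) = C(5,4) × 0.3740^1 × 0.6260^4 = 5 × 0.3740 × 0.1535668 = 0.287170
Relative intensity = 0.287170 / 0.343136 × 100 = 83.69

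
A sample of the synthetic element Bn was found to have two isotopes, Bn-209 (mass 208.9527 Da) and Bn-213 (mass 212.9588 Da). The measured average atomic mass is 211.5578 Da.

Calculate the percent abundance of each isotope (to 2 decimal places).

Bn-209: 34.97%, Bn-213: 65.03%

Writing the weighted mean with unknown fraction x of Bn-209:
208.9527·x + 212.9588·(1 − x) = 211.5578
(208.9527 − 212.9588)·x = 211.5578 − 212.9588
x = -1.4010 / -4.0061 = 0.34972 → 34.97% Bn-209, 65.03% Bn-213.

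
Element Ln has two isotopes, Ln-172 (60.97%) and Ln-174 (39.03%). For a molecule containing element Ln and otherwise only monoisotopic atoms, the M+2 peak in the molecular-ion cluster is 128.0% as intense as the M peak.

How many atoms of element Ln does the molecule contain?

2

With n Ln atoms, P(M+2)/P(M) = C(n,1)·p^(n−1)q / p^n = n·q/p = n · 0.3903/0.6097.
n = 1.280 × 0.6097/0.3903 = 2.00 ≈ 2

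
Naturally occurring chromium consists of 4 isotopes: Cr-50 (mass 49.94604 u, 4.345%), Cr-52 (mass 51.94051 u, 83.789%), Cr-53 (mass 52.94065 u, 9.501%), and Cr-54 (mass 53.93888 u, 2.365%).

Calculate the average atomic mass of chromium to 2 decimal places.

Ar = Σ fᵢ·mᵢ = 0.04345 × 49.94604 + 0.83789 × 51.94051 + 0.09501 × 52.94065 + 0.02365 × 53.93888
= 2.170155 + 43.520434 + 5.029891 + 1.275655 = 51.996135 u

52.00 u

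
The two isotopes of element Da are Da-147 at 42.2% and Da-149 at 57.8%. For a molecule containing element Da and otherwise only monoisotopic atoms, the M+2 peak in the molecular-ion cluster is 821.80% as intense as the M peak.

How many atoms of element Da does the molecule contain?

The M+2/M ratio from n Da atoms is n · q/p = n · 0.578/0.422.
n = 8.2180 × 0.422/0.578 = 6.00 ≈ 6

6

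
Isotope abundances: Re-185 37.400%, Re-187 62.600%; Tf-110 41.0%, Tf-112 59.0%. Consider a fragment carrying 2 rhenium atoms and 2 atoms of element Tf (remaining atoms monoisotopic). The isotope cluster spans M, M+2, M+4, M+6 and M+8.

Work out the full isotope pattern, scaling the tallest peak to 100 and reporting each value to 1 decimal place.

Rhenium pattern (n=2): 0.139876 : 0.468248 : 0.391876
Element Tf pattern (n=2): 0.1681 : 0.4838 : 0.3481
Convolve the two distributions (both contribute in 2-u steps):
  M: 0.139876×0.1681 = 0.023513
  M+2: 0.139876×0.4838 + 0.468248×0.1681 = 0.146384
  M+4: 0.139876×0.3481 + 0.468248×0.4838 + 0.391876×0.1681 = 0.341104
  M+6: 0.468248×0.3481 + 0.391876×0.4838 = 0.352587
  M+8: 0.391876×0.3481 = 0.136412
Scale to base peak (0.352587) = 100: 6.7 : 41.5 : 96.7 : 100.0 : 38.7

6.7 : 41.5 : 96.7 : 100.0 : 38.7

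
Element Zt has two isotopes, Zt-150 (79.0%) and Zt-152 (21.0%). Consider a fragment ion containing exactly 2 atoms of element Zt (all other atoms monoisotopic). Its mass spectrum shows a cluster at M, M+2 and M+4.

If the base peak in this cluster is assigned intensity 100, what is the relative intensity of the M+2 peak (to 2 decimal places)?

Term probabilities: M 0.6241, M+2 0.3318, M+4 0.0441. Base peak = M.
P(M) = C(2,0) × 0.790^2 × 0.210^0 = 1 × 0.6241 × 1.0000 = 0.624100 (base)
P(M+2) = C(2,1) × 0.790^1 × 0.210^1 = 2 × 0.7900 × 0.2100 = 0.331800
Relative intensity = 0.331800 / 0.624100 × 100 = 53.16

53.16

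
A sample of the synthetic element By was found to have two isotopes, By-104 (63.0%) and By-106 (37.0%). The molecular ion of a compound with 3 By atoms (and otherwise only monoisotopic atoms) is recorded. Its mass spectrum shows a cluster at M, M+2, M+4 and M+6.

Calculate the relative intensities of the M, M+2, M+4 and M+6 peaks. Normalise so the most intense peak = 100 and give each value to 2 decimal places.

56.76 : 100.00 : 58.73 : 11.50

Each By atom is independently By-104 (p = 0.630) or By-106 (q = 0.370); the cluster is the binomial expansion (p + q)^3.
P(M) = 0.630^3 = 0.250047
P(M+2) = 3 × 0.630^2 × 0.370^1 = 0.440559
P(M+4) = 3 × 0.630^1 × 0.370^2 = 0.258741
P(M+6) = 0.370^3 = 0.050653
The M+2 peak is largest (0.440559); scaling to 100 gives 56.76 : 100.00 : 58.73 : 11.50.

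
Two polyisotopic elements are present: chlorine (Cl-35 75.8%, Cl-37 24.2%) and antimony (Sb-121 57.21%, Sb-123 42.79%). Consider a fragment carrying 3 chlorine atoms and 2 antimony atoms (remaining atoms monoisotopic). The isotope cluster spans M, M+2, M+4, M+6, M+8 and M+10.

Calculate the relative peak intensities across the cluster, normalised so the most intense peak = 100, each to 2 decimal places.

40.76 : 100.00 : 93.65 : 41.81 : 8.96 : 0.74

Chlorine pattern (n=3): 0.43551951 : 0.41713346 : 0.13317454 : 0.01417249
Antimony pattern (n=2): 0.32729841 : 0.48960318 : 0.18309841
Convolve the two distributions (both contribute in 2-u steps):
  M: 0.43551951×0.32729841 = 0.142545
  M+2: 0.43551951×0.48960318 + 0.41713346×0.32729841 = 0.349759
  M+4: 0.43551951×0.18309841 + 0.41713346×0.48960318 + 0.13317454×0.32729841 = 0.327561
  M+6: 0.41713346×0.18309841 + 0.13317454×0.48960318 + 0.01417249×0.32729841 = 0.146218
  M+8: 0.13317454×0.18309841 + 0.01417249×0.48960318 = 0.031323
  M+10: 0.01417249×0.18309841 = 0.002595
Scale to base peak (0.349759) = 100: 40.76 : 100.00 : 93.65 : 41.81 : 8.96 : 0.74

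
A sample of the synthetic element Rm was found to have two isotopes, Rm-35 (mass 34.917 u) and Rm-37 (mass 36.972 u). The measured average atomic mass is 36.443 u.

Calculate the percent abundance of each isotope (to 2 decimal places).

Let x be the fractional abundance of Rm-35; then Rm-37 has abundance 1 − x.
34.917·x + 36.972·(1 − x) = 36.443
(34.917 − 36.972)·x = 36.443 − 36.972
x = -0.529 / -2.055 = 0.25742 → 25.74% Rm-35, 74.26% Rm-37.

Rm-35: 25.74%, Rm-37: 74.26%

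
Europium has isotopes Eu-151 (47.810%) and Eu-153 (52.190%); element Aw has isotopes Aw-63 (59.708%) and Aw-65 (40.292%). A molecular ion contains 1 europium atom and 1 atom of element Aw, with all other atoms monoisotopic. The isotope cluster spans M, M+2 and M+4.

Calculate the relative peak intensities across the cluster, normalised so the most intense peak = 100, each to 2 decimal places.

56.61 : 100.00 : 41.70

Europium pattern (n=1): 0.4781 : 0.5219
Element Aw pattern (n=1): 0.59708 : 0.40292
Convolve the two distributions (both contribute in 2-u steps):
  M: 0.4781×0.59708 = 0.285464
  M+2: 0.4781×0.40292 + 0.5219×0.59708 = 0.504252
  M+4: 0.5219×0.40292 = 0.210284
Scale to base peak (0.504252) = 100: 56.61 : 100.00 : 41.70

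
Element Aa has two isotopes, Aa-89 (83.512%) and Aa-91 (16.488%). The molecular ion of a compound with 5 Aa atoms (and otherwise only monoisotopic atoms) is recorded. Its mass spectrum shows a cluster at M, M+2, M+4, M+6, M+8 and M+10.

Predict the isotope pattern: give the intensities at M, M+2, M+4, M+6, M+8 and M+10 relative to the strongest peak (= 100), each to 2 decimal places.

100.00 : 98.72 : 38.98 : 7.70 : 0.76 : 0.03

Each Aa atom is independently Aa-89 (p = 0.83512) or Aa-91 (q = 0.16488); the cluster is the binomial expansion (p + q)^5.
P(M) = 0.83512^5 = 0.406204
P(M+2) = 5 × 0.83512^4 × 0.16488^1 = 0.400990
P(M+4) = 10 × 0.83512^3 × 0.16488^2 = 0.158337
P(M+6) = 10 × 0.83512^2 × 0.16488^3 = 0.031261
P(M+8) = 5 × 0.83512^1 × 0.16488^4 = 0.003086
P(M+10) = 0.16488^5 = 0.000122
The M peak is largest (0.406204); scaling to 100 gives 100.00 : 98.72 : 38.98 : 7.70 : 0.76 : 0.03.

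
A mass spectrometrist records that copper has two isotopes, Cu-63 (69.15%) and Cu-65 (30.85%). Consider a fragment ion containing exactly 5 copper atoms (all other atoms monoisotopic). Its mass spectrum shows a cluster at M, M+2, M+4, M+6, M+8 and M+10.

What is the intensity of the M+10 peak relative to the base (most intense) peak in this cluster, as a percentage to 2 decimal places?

Term probabilities: M 0.1581, M+2 0.3527, M+4 0.3147, M+6 0.1404, M+8 0.0313, M+10 0.0028. Base peak = M+2.
P(M+2) = C(5,1) × 0.6915^4 × 0.3085^1 = 5 × 0.2286487 × 0.3085 = 0.352691 (base)
P(M+10) = C(5,5) × 0.6915^0 × 0.3085^5 = 1 × 1.0000 × 0.00279432 = 0.002794
Relative intensity = 0.002794 / 0.352691 × 100 = 0.79

0.79%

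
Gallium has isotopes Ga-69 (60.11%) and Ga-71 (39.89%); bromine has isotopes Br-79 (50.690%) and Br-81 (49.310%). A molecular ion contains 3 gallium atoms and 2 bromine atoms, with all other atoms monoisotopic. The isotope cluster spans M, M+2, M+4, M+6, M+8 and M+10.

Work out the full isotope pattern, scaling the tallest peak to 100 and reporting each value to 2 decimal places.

16.28 : 64.10 : 100.00 : 77.30 : 29.62 : 4.50

Gallium pattern (n=3): 0.21719018 : 0.43239309 : 0.28694328 : 0.06347345
Bromine pattern (n=2): 0.25694761 : 0.49990478 : 0.24314761
Convolve the two distributions (both contribute in 2-u steps):
  M: 0.21719018×0.25694761 = 0.055806
  M+2: 0.21719018×0.49990478 + 0.43239309×0.25694761 = 0.219677
  M+4: 0.21719018×0.24314761 + 0.43239309×0.49990478 + 0.28694328×0.25694761 = 0.342694
  M+6: 0.43239309×0.24314761 + 0.28694328×0.49990478 + 0.06347345×0.25694761 = 0.264889
  M+8: 0.28694328×0.24314761 + 0.06347345×0.49990478 = 0.101500
  M+10: 0.06347345×0.24314761 = 0.015433
Scale to base peak (0.342694) = 100: 16.28 : 64.10 : 100.00 : 77.30 : 29.62 : 4.50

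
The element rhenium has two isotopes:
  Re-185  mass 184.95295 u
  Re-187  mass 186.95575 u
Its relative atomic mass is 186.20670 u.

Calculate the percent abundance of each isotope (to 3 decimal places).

With x = fraction of Re-185 (so Re-187 is 1 − x):
184.95295·x + 186.95575·(1 − x) = 186.20670
(184.95295 − 186.95575)·x = 186.20670 − 186.95575
x = -0.74905 / -2.00280 = 0.37400 → 37.400% Re-185, 62.600% Re-187.

Re-185: 37.400%, Re-187: 62.600%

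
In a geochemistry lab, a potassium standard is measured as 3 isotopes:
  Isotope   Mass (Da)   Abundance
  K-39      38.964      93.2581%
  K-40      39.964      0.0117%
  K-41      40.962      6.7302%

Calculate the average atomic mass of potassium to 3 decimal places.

39.099 Da

The abundance-weighted mean is 0.932581 × 38.964 + 0.000117 × 39.964 + 0.067302 × 40.962
= 36.3371 + 0.0047 + 2.7568 = 39.0986 Da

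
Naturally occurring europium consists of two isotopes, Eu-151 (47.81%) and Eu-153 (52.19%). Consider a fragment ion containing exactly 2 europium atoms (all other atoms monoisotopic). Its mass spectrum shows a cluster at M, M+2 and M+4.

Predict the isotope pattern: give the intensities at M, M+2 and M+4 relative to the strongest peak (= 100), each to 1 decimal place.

45.8 : 100.0 : 54.6

Expanding (0.4781 + 0.5219)^2:
P(M) = 0.4781^2 = 0.228580
P(M+2) = 2 × 0.4781^1 × 0.5219^1 = 0.499041
P(M+4) = 0.5219^2 = 0.272380
The M+2 peak is largest (0.499041); scaling to 100 gives 45.8 : 100.0 : 54.6.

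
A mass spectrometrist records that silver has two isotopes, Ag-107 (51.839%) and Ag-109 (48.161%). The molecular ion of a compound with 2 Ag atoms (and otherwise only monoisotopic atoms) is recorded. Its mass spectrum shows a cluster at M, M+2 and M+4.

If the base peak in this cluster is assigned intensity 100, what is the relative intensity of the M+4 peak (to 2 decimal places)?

(0.51839 + 0.48161)^2 gives M 0.2687, M+2 0.4993, M+4 0.2319; the largest is M+2.
P(M+2) = C(2,1) × 0.51839^1 × 0.48161^1 = 2 × 0.51839 × 0.48161 = 0.499324 (base)
P(M+4) = C(2,2) × 0.51839^0 × 0.48161^2 = 1 × 1.0000 × 0.23194819 = 0.231948
Relative intensity = 0.231948 / 0.499324 × 100 = 46.45

46.45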